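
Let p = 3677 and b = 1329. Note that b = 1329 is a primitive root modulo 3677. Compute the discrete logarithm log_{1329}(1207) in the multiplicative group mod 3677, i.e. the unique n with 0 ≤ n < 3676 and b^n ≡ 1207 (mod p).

Baby-step giant-step with m = ceil(sqrt(3676)) = 61.
Baby table (1329^j mod 3677 for j=0..60):
  0:1  1:1329  2:1281  3:3675  4:1019  5:1115  6:4  7:1639
  8:1447  9:3669  10:399  11:783  12:16  13:2879  14:2111  15:3645
  16:1596  17:3132  18:64  19:485  20:1090  21:3549  22:2707  23:1497
  24:256  25:1940  26:683  27:3165  28:3474  29:2311  30:1024  31:406
  32:2732  33:1629  34:2865  35:1890  36:419  37:1624  38:3574  39:2839
  40:429  41:206  42:1676  43:2819  44:3265  45:325  46:1716  47:824
  48:3027  49:245  50:2029  51:1300  52:3187  53:3296  54:1077  55:980
  56:762  57:1523  58:1717  59:2153  60:631
Giant step factor: 1329^(-61) ≡ 3102 (mod 3677).
Scan 1207·3102^i mod 3677 for i = 0, 1, …:
  i=0: 1207   i=1: 928   i=2: 3242   i=3: 89
  i=4: 303   i=5: 2271   i=6: 3187
Match at i=6, j=52: n = 6·61 + 52 = 418.

418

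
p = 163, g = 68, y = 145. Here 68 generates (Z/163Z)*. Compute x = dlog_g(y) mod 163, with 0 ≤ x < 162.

Baby-step giant-step with m = ceil(sqrt(162)) = 13.
Baby table (68^j mod 163 for j=0..12):
  0:1  1:68  2:60  3:5  4:14  5:137  6:25  7:70
  8:33  9:125  10:24  11:2  12:136
Giant step factor: 68^(-13) ≡ 72 (mod 163).
Scan 145·72^i mod 163 for i = 0, 1, …:
  i=0: 145   i=1: 8   i=2: 87   i=3: 70
Match at i=3, j=7: x = 3·13 + 7 = 46.

46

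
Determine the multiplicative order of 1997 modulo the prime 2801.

The order of 1997 must divide p − 1 = 2800 = 2^4 · 5^2 · 7.
Divisors: 1, 2, 4, 5, 7, 8, 10, 14, 16, 20, 25, 28, 35, 40, 50, 56, 70, 80, 100, 112, 140, 175, 200, 280, 350, 400, 560, 700, 1400, 2800.
Check each in increasing order: 1997^1 ≡ 1997;  1997^2 ≡ 2186;  1997^4 ≡ 90;  1997^5 ≡ 466;  1997^7 ≡ 1913;  1997^8 ≡ 2498;  1997^10 ≡ 1479;  1997^14 ≡ 1463;  1997^16 ≡ 2177;  1997^20 ≡ 2661;  1997^25 ≡ 1984;  1997^28 ≡ 405;  1997^35 ≡ 1689;  1997^40 ≡ 2794;  1997^50 ≡ 851;  1997^56 ≡ 1567;  1997^70 ≡ 1303;  1997^80 ≡ 49;  1997^100 ≡ 1543;  1997^112 ≡ 1813;  1997^140 ≡ 403;  1997^175 ≡ 24;  1997^200 ≡ 2800;  1997^280 ≡ 2752;  1997^350 ≡ 576;  1997^400 ≡ 1.
Smallest exponent giving 1 is 400.

400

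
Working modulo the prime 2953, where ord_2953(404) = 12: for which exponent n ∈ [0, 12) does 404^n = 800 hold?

Successive powers of 404 modulo 2953:
  404^0=1  404^1=404  404^2=801  404^3=1727  404^4=800
So 404^4 ≡ 800 (mod 2953), giving n = 4.

4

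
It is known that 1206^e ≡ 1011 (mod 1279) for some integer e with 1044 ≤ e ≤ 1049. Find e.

Compute 1206^1044 mod 1279 = 329, then multiply by 1206 repeatedly:
  1206^1044=329  1206^1045=284  1206^1046=1011
Found 1011 at exponent 1046.

1046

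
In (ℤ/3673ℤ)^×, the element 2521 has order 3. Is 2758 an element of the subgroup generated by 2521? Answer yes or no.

⟨2521⟩ has order 3; its elements mod 3673 are {1, 1151, 2521}.
2758 is not in this set.

no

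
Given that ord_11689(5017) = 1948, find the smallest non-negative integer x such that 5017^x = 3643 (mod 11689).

Baby-step giant-step with m = ceil(sqrt(1948)) = 45.
Baby table (5017^j mod 11689 for j=0..44):
  0:1  1:5017  2:3872  3:10395  4:7086  5:4213  6:2909  7:6581
  8:7141  9:11301  10:5467  11:5545  12:11134  13:9236  14:1816  15:5141
  16:6463  17:11274  18:10276  19:6202  20:11005  21:4938  22:4955  23:8421
  24:4111  25:5491  26:9063  27:10550  28:1558  29:8234  30:1052  31:6145
  32:5572  33:6325  34:8579  35:1945  36:9439  37:3324  38:7994  39:939
  40:296  41:529  42:590  43:2713  44:5125
Giant step factor: 5017^(-45) ≡ 1778 (mod 11689).
Scan 3643·1778^i mod 11689 for i = 0, 1, …:
  i=0: 3643   i=1: 1548   i=2: 5429   i=3: 9337
  i=4: 2806   i=5: 9554   i=6: 2895   i=7: 4150
  i=8: 2941   i=9: 4115     …   i=38: 5297
  i=39: 8421
Match at i=39, j=23: x = 39·45 + 23 = 1778.

1778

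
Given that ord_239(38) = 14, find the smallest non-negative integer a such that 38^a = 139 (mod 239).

Successive powers of 38 modulo 239:
  38^0=1  38^1=38  38^2=10  38^3=141  38^4=100  38^5=215
  38^6=44  38^7=238  38^8=201  38^9=229  38^10=98  38^11=139
So 38^11 ≡ 139 (mod 239), giving a = 11.

11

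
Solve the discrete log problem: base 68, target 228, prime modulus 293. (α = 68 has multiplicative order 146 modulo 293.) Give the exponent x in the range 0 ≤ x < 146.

17

Baby-step giant-step with m = ceil(sqrt(146)) = 13.
Baby table (68^j mod 293 for j=0..12):
  0:1  1:68  2:229  3:43  4:287  5:178  6:91  7:35
  8:36  9:104  10:40  11:83  12:77
Giant step factor: 68^(-13) ≡ 239 (mod 293).
Scan 228·239^i mod 293 for i = 0, 1, …:
  i=0: 228   i=1: 287
Match at i=1, j=4: x = 1·13 + 4 = 17.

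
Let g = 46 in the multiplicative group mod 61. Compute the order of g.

The order of 46 must divide p − 1 = 60 = 2^2 · 3 · 5.
Divisors: 1, 2, 3, 4, 5, 6, 10, 12, 15, 20, 30, 60.
Check each in increasing order: 46^1 ≡ 46;  46^2 ≡ 42;  46^3 ≡ 41;  46^4 ≡ 56;  46^5 ≡ 14;  46^6 ≡ 34;  46^10 ≡ 13;  46^12 ≡ 58;  46^15 ≡ 60;  46^20 ≡ 47;  46^30 ≡ 1.
Smallest exponent giving 1 is 30.

30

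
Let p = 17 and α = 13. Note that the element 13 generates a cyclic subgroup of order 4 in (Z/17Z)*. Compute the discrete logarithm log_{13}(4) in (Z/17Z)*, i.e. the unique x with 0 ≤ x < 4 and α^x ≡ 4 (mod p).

3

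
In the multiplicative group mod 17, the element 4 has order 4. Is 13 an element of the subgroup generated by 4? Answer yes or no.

⟨4⟩ has order 4; its elements mod 17 are {1, 4, 13, 16}.
13 is in this set.

yes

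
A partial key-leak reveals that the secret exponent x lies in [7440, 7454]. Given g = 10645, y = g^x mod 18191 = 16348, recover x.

Compute 10645^7440 mod 18191 = 12117, then multiply by 10645 repeatedly:
  10645^7440=12117  10645^7441=11275  10645^7442=16348
Found 16348 at exponent 7442.

7442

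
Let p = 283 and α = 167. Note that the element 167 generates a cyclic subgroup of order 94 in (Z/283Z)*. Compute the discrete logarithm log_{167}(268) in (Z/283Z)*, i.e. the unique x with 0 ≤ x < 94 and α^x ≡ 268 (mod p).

Baby-step giant-step with m = ceil(sqrt(94)) = 10.
Baby table (167^j mod 283 for j=0..9):
  0:1  1:167  2:155  3:132  4:253  5:84  6:161  7:2
  8:51  9:27
Giant step factor: 167^(-10) ≡ 134 (mod 283).
Scan 268·134^i mod 283 for i = 0, 1, …:
  i=0: 268   i=1: 254   i=2: 76   i=3: 279
  i=4: 30   i=5: 58   i=6: 131   i=7: 8
  i=8: 223   i=9: 167
Match at i=9, j=1: x = 9·10 + 1 = 91.

91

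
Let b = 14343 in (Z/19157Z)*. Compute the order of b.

19156

The order of 14343 must divide p − 1 = 19156 = 2^2 · 4789.
Divisors: 1, 2, 4, 4789, 9578, 19156.
Check each in increasing order: 14343^1 ≡ 14343;  14343^2 ≡ 13783;  14343^4 ≡ 10277;  14343^4789 ≡ 4519;  14343^9578 ≡ 19156;  14343^19156 ≡ 1.
Smallest exponent giving 1 is 19156.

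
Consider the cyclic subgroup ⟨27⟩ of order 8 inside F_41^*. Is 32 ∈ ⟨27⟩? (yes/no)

yes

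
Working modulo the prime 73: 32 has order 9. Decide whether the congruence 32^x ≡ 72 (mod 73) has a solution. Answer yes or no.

⟨32⟩ has order 9; its elements mod 73 are {1, 2, 4, 8, 16, 32, 37, 55, 64}.
72 is not in this set.

no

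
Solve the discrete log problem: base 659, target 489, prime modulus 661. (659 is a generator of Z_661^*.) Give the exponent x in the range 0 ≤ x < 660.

Baby-step giant-step with m = ceil(sqrt(660)) = 26.
Baby table (659^j mod 661 for j=0..25):
  0:1  1:659  2:4  3:653  4:16  5:629  6:64  7:533
  8:256  9:149  10:363  11:596  12:130  13:401  14:520  15:282
  16:97  17:467  18:388  19:546  20:230  21:201  22:259  23:143
  24:375  25:572
Giant step factor: 659^(-26) ≡ 26 (mod 661).
Scan 489·26^i mod 661 for i = 0, 1, …:
  i=0: 489   i=1: 155   i=2: 64
Match at i=2, j=6: x = 2·26 + 6 = 58.

58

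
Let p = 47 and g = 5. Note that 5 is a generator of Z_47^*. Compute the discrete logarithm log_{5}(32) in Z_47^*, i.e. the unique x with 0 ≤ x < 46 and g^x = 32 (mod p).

44

Baby-step giant-step with m = ceil(sqrt(46)) = 7.
Baby table (5^j mod 47 for j=0..6):
  0:1  1:5  2:25  3:31  4:14  5:23  6:21
Giant step factor: 5^(-7) ≡ 30 (mod 47).
Scan 32·30^i mod 47 for i = 0, 1, …:
  i=0: 32   i=1: 20   i=2: 36   i=3: 46
  i=4: 17   i=5: 40   i=6: 25
Match at i=6, j=2: x = 6·7 + 2 = 44.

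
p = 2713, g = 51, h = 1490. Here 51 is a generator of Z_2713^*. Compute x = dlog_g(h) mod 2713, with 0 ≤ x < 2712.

289

Baby-step giant-step with m = ceil(sqrt(2712)) = 53.
Baby table (51^j mod 2713 for j=0..52):
  0:1  1:51  2:2601  3:2427  4:1692  5:2189  6:406  7:1715
  8:649  9:543  10:563  11:1583  12:2056  13:1762  14:333  15:705
  16:686  17:2430  18:1845  19:1853  20:2261  21:1365  22:1790  23:1761
  24:282  25:817  26:972  27:738  28:2369  29:1447  30:546  31:716
  32:1247  33:1198  34:1412  35:1474  36:1923  37:405  38:1664  39:761
  40:829  41:1584  42:2107  43:1650  44:47  45:2397  46:162  47:123
  48:847  49:2502  50:91  51:1928  52:660
Giant step factor: 51^(-53) ≡ 1472 (mod 2713).
Scan 1490·1472^i mod 2713 for i = 0, 1, …:
  i=0: 1490   i=1: 1176   i=2: 178   i=3: 1568
  i=4: 2046   i=5: 282
Match at i=5, j=24: x = 5·53 + 24 = 289.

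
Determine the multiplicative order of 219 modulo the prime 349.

The order of 219 must divide p − 1 = 348 = 2^2 · 3 · 29.
Divisors: 1, 2, 3, 4, 6, 12, 29, 58, 87, 116, 174, 348.
Check each in increasing order: 219^1 ≡ 219;  219^2 ≡ 148;  219^3 ≡ 304;  219^4 ≡ 266;  219^6 ≡ 280;  219^12 ≡ 224;  219^29 ≡ 226;  219^58 ≡ 122;  219^87 ≡ 1.
Smallest exponent giving 1 is 87.

87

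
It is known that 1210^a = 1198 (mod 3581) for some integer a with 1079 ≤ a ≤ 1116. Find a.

1080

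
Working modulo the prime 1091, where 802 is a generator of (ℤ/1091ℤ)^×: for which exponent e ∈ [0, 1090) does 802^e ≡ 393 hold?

Baby-step giant-step with m = ceil(sqrt(1090)) = 34.
Baby table (802^j mod 1091 for j=0..33):
  0:1  1:802  2:605  3:806  4:540  5:1044  6:491  7:1022
  8:303  9:804  10:27  11:925  12:1061  13:1033  14:397  15:913
  16:165  17:319  18:544  19:979  20:729  21:973  22:281  23:616
  24:900  25:649  26:91  27:976  28:505  29:249  30:45  31:87
  32:1041  33:267
Giant step factor: 802^(-34) ≡ 875 (mod 1091).
Scan 393·875^i mod 1091 for i = 0, 1, …:
  i=0: 393   i=1: 210   i=2: 462   i=3: 580
  i=4: 185   i=5: 407   i=6: 459   i=7: 137
  i=8: 956   i=9: 794     …   i=13: 718
  i=14: 925
Match at i=14, j=11: e = 14·34 + 11 = 487.

487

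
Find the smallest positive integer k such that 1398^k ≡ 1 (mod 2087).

The order of 1398 must divide p − 1 = 2086 = 2 · 7 · 149.
Divisors: 1, 2, 7, 14, 149, 298, 1043, 2086.
Check each in increasing order: 1398^1 ≡ 1398;  1398^2 ≡ 972;  1398^7 ≡ 429;  1398^14 ≡ 385;  1398^149 ≡ 1945;  1398^298 ≡ 1381;  1398^1043 ≡ 2086;  1398^2086 ≡ 1.
Smallest exponent giving 1 is 2086.

2086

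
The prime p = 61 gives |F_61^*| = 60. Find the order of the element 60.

2

The order of 60 must divide p − 1 = 60 = 2^2 · 3 · 5.
Divisors: 1, 2, 3, 4, 5, 6, 10, 12, 15, 20, 30, 60.
Check each in increasing order: 60^1 ≡ 60;  60^2 ≡ 1.
Smallest exponent giving 1 is 2.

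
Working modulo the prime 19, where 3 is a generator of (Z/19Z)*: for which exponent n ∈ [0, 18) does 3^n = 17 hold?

16

Successive powers of 3 modulo 19:
  3^0=1  3^1=3  3^2=9  3^3=8  3^4=5  3^5=15
  3^6=7  3^7=2  3^8=6  3^9=18  3^10=16  3^11=10
  3^12=11  3^13=14  3^14=4  3^15=12  3^16=17
So 3^16 ≡ 17 (mod 19), giving n = 16.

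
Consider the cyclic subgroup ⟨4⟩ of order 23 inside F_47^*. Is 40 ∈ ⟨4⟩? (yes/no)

no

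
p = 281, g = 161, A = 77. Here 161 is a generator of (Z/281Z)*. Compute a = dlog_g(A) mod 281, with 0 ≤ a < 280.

225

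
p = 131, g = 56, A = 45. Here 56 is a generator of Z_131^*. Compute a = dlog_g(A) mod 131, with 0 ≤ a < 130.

40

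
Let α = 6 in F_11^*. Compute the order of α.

10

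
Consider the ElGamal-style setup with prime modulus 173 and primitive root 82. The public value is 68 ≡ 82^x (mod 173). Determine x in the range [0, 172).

Successive powers of 82 modulo 173:
  82^0=1  82^1=82  82^2=150  82^3=17  82^4=10  82^5=128
  82^6=116  82^7=170  82^8=100  82^9=69  82^10=122  82^11=143
  82^12=135  82^13=171  82^14=9  82^15=46  82^16=139  82^17=153
  82^18=90  82^19=114  82^20=6  82^21=146  82^22=35  82^23=102
  82^24=60  82^25=76  82^26=4  82^27=155  82^28=81  82^29=68
So 82^29 ≡ 68 (mod 173), giving x = 29.

29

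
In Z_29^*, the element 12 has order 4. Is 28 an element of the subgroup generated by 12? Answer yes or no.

28 ∈ ⟨12⟩ iff 28^4 ≡ 1 (mod 29), since |⟨12⟩| = 4.
28^4 mod 29 = 1.
Since 1 = 1, 28 lies in the subgroup.

yes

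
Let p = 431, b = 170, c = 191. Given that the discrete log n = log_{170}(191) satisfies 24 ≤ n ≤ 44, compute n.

29

Compute 170^24 mod 431 = 45, then multiply by 170 repeatedly:
  170^24=45  170^25=323  170^26=173  170^27=102  170^28=100
  170^29=191
Found 191 at exponent 29.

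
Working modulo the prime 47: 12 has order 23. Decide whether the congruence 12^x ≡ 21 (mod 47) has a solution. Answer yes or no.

⟨12⟩ has order 23; its elements mod 47 are {1, 2, 3, 4, 6, 7, 8, 9, 12, 14, 16, 17, 18, 21, 24, 25, 27, 28, 32, 34, 36, 37, 42}.
21 is in this set.

yes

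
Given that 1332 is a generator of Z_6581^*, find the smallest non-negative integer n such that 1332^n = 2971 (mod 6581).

2819

Baby-step giant-step with m = ceil(sqrt(6580)) = 82.
Baby table (1332^j mod 6581 for j=0..81):
  0:1  1:1332  2:3935  3:2944  4:5713  5:2080  6:6540  7:4617
  8:3190  9:4335  10:2683  11:273  12:1681  13:1552  14:830  15:6533
  16:1874  17:1969  18:3470  19:2178  20:5456  21:1968  22:2138  23:4824
  24:2512  25:2836  26:58  27:4865  28:4476  29:6227  30:2304  31:2182
  32:4203  33:4546  34:752  35:1352  36:4251  37:2672  38:5364  39:4463
  40:2073  41:3797  42:3396  43:2325  44:3830  45:1285  46:560  47:2267
  48:5546  49:3390  50:914  51:6544  52:3364  53:5768  54:2949  55:5792
  56:2012  57:1517  58:277  59:428  60:4130  61:6025  62:3061  63:3613
  64:1805  65:2195  66:1776  67:3053  68:6119  69:3230  70:4967  71:2139
  72:6156  73:6447  74:5780  75:5771  76:364  77:4435  78:4263  79:5494
  80:6517  81:305
Giant step factor: 1332^(-82) ≡ 2297 (mod 6581).
Scan 2971·2297^i mod 6581 for i = 0, 1, …:
  i=0: 2971   i=1: 6471   i=2: 3989   i=3: 1981
  i=4: 2886   i=5: 2075   i=6: 1631   i=7: 1818
  i=8: 3592   i=9: 4831     …   i=33: 5201
  i=34: 2182
Match at i=34, j=31: n = 34·82 + 31 = 2819.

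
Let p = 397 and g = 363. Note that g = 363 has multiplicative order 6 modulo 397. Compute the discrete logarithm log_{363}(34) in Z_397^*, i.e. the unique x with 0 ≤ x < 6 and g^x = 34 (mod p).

4

Successive powers of 363 modulo 397:
  363^0=1  363^1=363  363^2=362  363^3=396  363^4=34
So 363^4 ≡ 34 (mod 397), giving x = 4.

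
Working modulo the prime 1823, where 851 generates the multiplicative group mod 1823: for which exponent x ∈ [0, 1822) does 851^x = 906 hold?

Baby-step giant-step with m = ceil(sqrt(1822)) = 43.
Baby table (851^j mod 1823 for j=0..42):
  0:1  1:851  2:470  3:733  4:317  5:1786  6:1327  7:840
  8:224  9:1032  10:1369  11:122  12:1734  13:827  14:99  15:391
  16:955  17:1470  18:392  19:1806  20:117  21:1125  22:300  23:80
  24:629  25:1140  26:304  27:1661  28:686  29:426  30:1572  31:1513
  32:525  33:140  34:645  35:172  36:532  37:628  38:289  39:1657
  40:928  41:369  42:463
Giant step factor: 851^(-43) ≡ 692 (mod 1823).
Scan 906·692^i mod 1823 for i = 0, 1, …:
  i=0: 906   i=1: 1663   i=2: 483   i=3: 627
  i=4: 10   i=5: 1451   i=6: 1442   i=7: 683
  i=8: 479   i=9: 1505     …   i=27: 1486
  i=28: 140
Match at i=28, j=33: x = 28·43 + 33 = 1237.

1237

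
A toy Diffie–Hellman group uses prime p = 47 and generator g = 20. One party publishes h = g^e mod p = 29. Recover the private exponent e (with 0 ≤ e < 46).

Baby-step giant-step with m = ceil(sqrt(46)) = 7.
Baby table (20^j mod 47 for j=0..6):
  0:1  1:20  2:24  3:10  4:12  5:5  6:6
Giant step factor: 20^(-7) ≡ 38 (mod 47).
Scan 29·38^i mod 47 for i = 0, 1, …:
  i=0: 29   i=1: 21   i=2: 46   i=3: 9
  i=4: 13   i=5: 24
Match at i=5, j=2: e = 5·7 + 2 = 37.

37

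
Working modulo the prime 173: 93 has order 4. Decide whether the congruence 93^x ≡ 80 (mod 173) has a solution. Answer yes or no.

yes

80 ∈ ⟨93⟩ iff 80^4 ≡ 1 (mod 173), since |⟨93⟩| = 4.
80^4 mod 173 = 1.
Since 1 = 1, 80 lies in the subgroup.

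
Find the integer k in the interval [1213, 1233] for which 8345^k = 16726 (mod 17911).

1214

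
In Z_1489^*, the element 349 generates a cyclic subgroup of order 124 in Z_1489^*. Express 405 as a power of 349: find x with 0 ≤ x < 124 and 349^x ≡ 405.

Baby-step giant-step with m = ceil(sqrt(124)) = 12.
Baby table (349^j mod 1489 for j=0..11):
  0:1  1:349  2:1192  3:577  4:358  5:1355  6:882  7:1084
  8:110  9:1165  10:88  11:932
Giant step factor: 349^(-12) ≡ 588 (mod 1489).
Scan 405·588^i mod 1489 for i = 0, 1, …:
  i=0: 405   i=1: 1389   i=2: 760   i=3: 180
  i=4: 121   i=5: 1165
Match at i=5, j=9: x = 5·12 + 9 = 69.

69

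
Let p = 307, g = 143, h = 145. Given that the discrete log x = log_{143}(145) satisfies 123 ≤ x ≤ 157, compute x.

132

Compute 143^123 mod 307 = 2, then multiply by 143 repeatedly:
  143^123=2  143^124=286  143^125=67  143^126=64  143^127=249
  143^128=302  143^129=206  143^130=293  143^131=147  143^132=145
Found 145 at exponent 132.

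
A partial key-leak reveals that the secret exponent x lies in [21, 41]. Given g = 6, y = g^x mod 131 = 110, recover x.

Compute 6^21 mod 131 = 110, then multiply by 6 repeatedly:
  6^21=110
Found 110 at exponent 21.

21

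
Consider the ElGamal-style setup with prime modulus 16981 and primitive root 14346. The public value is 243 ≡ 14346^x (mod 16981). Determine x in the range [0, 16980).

14600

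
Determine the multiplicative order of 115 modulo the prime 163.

27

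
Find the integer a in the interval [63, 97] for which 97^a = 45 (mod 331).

76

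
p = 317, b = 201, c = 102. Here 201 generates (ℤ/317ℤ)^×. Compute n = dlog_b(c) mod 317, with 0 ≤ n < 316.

93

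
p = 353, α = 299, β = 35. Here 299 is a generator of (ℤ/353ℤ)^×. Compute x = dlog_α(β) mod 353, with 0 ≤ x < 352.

72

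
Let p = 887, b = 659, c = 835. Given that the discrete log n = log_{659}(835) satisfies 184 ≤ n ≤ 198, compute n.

187

Compute 659^184 mod 887 = 344, then multiply by 659 repeatedly:
  659^184=344  659^185=511  659^186=576  659^187=835
Found 835 at exponent 187.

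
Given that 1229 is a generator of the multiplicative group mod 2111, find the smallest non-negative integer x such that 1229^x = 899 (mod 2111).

920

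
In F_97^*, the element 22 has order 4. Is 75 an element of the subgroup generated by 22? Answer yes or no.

yes

⟨22⟩ has order 4; its elements mod 97 are {1, 22, 75, 96}.
75 is in this set.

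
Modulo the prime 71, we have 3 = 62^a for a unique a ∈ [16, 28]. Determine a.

Compute 62^16 mod 71 = 50, then multiply by 62 repeatedly:
  62^16=50  62^17=47  62^18=3
Found 3 at exponent 18.

18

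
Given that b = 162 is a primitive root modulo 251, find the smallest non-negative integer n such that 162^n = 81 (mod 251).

Baby-step giant-step with m = ceil(sqrt(250)) = 16.
Baby table (162^j mod 251 for j=0..15):
  0:1  1:162  2:140  3:90  4:22  5:50  6:68  7:223
  8:233  9:96  10:241  11:137  12:106  13:104  14:31  15:2
Giant step factor: 162^(-16) ≡ 196 (mod 251).
Scan 81·196^i mod 251 for i = 0, 1, …:
  i=0: 81   i=1: 63   i=2: 49   i=3: 66
  i=4: 135   i=5: 105   i=6: 249   i=7: 110
  i=8: 225   i=9: 175     …   i=13: 208
  i=14: 106
Match at i=14, j=12: n = 14·16 + 12 = 236.

236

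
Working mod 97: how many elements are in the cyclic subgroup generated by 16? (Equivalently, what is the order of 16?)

12

The order of 16 must divide p − 1 = 96 = 2^5 · 3.
Divisors: 1, 2, 3, 4, 6, 8, 12, 16, 24, 32, 48, 96.
Check each in increasing order: 16^1 ≡ 16;  16^2 ≡ 62;  16^3 ≡ 22;  16^4 ≡ 61;  16^6 ≡ 96;  16^8 ≡ 35;  16^12 ≡ 1.
Smallest exponent giving 1 is 12.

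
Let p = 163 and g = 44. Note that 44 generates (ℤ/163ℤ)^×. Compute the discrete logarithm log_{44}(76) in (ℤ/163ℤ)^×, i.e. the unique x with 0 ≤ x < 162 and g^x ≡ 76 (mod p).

Baby-step giant-step with m = ceil(sqrt(162)) = 13.
Baby table (44^j mod 163 for j=0..12):
  0:1  1:44  2:143  3:98  4:74  5:159  6:150  7:80
  8:97  9:30  10:16  11:52  12:6
Giant step factor: 44^(-13) ≡ 92 (mod 163).
Scan 76·92^i mod 163 for i = 0, 1, …:
  i=0: 76   i=1: 146   i=2: 66   i=3: 41
  i=4: 23   i=5: 160   i=6: 50   i=7: 36
  i=8: 52
Match at i=8, j=11: x = 8·13 + 11 = 115.

115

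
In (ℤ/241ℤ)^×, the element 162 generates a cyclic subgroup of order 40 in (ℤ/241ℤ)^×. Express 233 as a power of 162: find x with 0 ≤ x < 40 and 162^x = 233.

35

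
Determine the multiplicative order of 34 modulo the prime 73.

72

The order of 34 must divide p − 1 = 72 = 2^3 · 3^2.
Divisors: 1, 2, 3, 4, 6, 8, 9, 12, 18, 24, 36, 72.
Check each in increasing order: 34^1 ≡ 34;  34^2 ≡ 61;  34^3 ≡ 30;  34^4 ≡ 71;  34^6 ≡ 24;  34^8 ≡ 4;  34^9 ≡ 63;  34^12 ≡ 65;  34^18 ≡ 27;  34^24 ≡ 64;  34^36 ≡ 72;  34^72 ≡ 1.
Smallest exponent giving 1 is 72.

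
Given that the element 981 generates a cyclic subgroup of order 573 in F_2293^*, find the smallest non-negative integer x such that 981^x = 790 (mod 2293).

203

Baby-step giant-step with m = ceil(sqrt(573)) = 24.
Baby table (981^j mod 2293 for j=0..23):
  0:1  1:981  2:1594  3:2181  4:192  5:326  6:1079  7:1426
  8:176  9:681  10:798  11:925  12:1690  13:51  14:1878  15:1039
  16:1167  17:620  18:575  19:2290  20:1643  21:2097  22:336  23:1717
Giant step factor: 981^(-24) ≡ 973 (mod 2293).
Scan 790·973^i mod 2293 for i = 0, 1, …:
  i=0: 790   i=1: 515   i=2: 1221   i=3: 259
  i=4: 2070   i=5: 856   i=6: 529   i=7: 1085
  i=8: 925
Match at i=8, j=11: x = 8·24 + 11 = 203.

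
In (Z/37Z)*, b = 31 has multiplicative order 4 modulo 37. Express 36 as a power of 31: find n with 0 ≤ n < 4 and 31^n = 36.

2

Successive powers of 31 modulo 37:
  31^0=1  31^1=31  31^2=36
So 31^2 ≡ 36 (mod 37), giving n = 2.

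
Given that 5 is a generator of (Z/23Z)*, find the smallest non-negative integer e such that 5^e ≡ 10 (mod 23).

3

Successive powers of 5 modulo 23:
  5^0=1  5^1=5  5^2=2  5^3=10
So 5^3 ≡ 10 (mod 23), giving e = 3.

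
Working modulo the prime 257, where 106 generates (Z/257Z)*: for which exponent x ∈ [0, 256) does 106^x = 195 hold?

Successive powers of 106 modulo 257:
  106^0=1  106^1=106  106^2=185  106^3=78  106^4=44  106^5=38
  106^6=173  106^7=91  106^8=137  106^9=130  106^10=159  106^11=149
  106^12=117  106^13=66  106^14=57  106^15=131  106^16=8  106^17=77
  106^18=195
So 106^18 ≡ 195 (mod 257), giving x = 18.

18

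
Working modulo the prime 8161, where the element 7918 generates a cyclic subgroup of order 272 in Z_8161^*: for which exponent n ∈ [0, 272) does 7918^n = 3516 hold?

Baby-step giant-step with m = ceil(sqrt(272)) = 17.
Baby table (7918^j mod 8161 for j=0..16):
  0:1  1:7918  2:1922  3:6292  4:5312  5:6783  6:253  7:3809
  8:4767  9:481  10:5532  11:2289  12:6882  13:679  14:6384  15:7439
  16:4065
Giant step factor: 7918^(-17) ≡ 5432 (mod 8161).
Scan 3516·5432^i mod 8161 for i = 0, 1, …:
  i=0: 3516   i=1: 2172   i=2: 5659   i=3: 5362
  i=4: 7936   i=5: 1950   i=6: 7583   i=7: 2289
Match at i=7, j=11: n = 7·17 + 11 = 130.

130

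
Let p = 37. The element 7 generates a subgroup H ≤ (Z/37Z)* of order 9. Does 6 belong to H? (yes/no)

no

6 ∈ ⟨7⟩ iff 6^9 ≡ 1 (mod 37), since |⟨7⟩| = 9.
6^9 mod 37 = 6.
Since 6 ≠ 1, 6 does not lie in the subgroup.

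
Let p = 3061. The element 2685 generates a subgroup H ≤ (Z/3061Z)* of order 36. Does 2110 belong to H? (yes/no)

yes

2110 ∈ ⟨2685⟩ iff 2110^36 ≡ 1 (mod 3061), since |⟨2685⟩| = 36.
2110^36 mod 3061 = 1.
Since 1 = 1, 2110 lies in the subgroup.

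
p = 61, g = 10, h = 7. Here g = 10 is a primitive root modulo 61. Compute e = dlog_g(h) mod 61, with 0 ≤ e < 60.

Baby-step giant-step with m = ceil(sqrt(60)) = 8.
Baby table (10^j mod 61 for j=0..7):
  0:1  1:10  2:39  3:24  4:57  5:21  6:27  7:26
Giant step factor: 10^(-8) ≡ 42 (mod 61).
Scan 7·42^i mod 61 for i = 0, 1, …:
  i=0: 7   i=1: 50   i=2: 26
Match at i=2, j=7: e = 2·8 + 7 = 23.

23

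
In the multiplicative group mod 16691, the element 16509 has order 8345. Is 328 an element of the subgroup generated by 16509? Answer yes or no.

328 ∈ ⟨16509⟩ iff 328^8345 ≡ 1 (mod 16691), since |⟨16509⟩| = 8345.
328^8345 mod 16691 = 16690.
Since 16690 ≠ 1, 328 does not lie in the subgroup.

no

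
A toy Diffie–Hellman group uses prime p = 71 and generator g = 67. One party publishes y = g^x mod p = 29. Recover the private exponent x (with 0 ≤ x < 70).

Baby-step giant-step with m = ceil(sqrt(70)) = 9.
Baby table (67^j mod 71 for j=0..8):
  0:1  1:67  2:16  3:7  4:43  5:41  6:49  7:17
  8:3
Giant step factor: 67^(-9) ≡ 65 (mod 71).
Scan 29·65^i mod 71 for i = 0, 1, …:
  i=0: 29   i=1: 39   i=2: 50   i=3: 55
  i=4: 25   i=5: 63   i=6: 48   i=7: 67
Match at i=7, j=1: x = 7·9 + 1 = 64.

64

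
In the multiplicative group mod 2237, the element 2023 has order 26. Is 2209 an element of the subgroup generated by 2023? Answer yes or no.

yes

2209 ∈ ⟨2023⟩ iff 2209^26 ≡ 1 (mod 2237), since |⟨2023⟩| = 26.
2209^26 mod 2237 = 1.
Since 1 = 1, 2209 lies in the subgroup.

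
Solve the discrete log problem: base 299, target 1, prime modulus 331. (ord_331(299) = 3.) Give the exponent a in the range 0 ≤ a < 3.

0

Successive powers of 299 modulo 331:
  299^0=1
So 299^0 ≡ 1 (mod 331), giving a = 0.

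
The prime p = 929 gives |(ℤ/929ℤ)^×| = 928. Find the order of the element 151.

928

The order of 151 must divide p − 1 = 928 = 2^5 · 29.
Divisors: 1, 2, 4, 8, 16, 29, 32, 58, 116, 232, 464, 928.
Check each in increasing order: 151^1 ≡ 151;  151^2 ≡ 505;  151^4 ≡ 479;  151^8 ≡ 907;  151^16 ≡ 484;  151^29 ≡ 388;  151^32 ≡ 148;  151^58 ≡ 46;  151^116 ≡ 258;  151^232 ≡ 605;  151^464 ≡ 928;  151^928 ≡ 1.
Smallest exponent giving 1 is 928.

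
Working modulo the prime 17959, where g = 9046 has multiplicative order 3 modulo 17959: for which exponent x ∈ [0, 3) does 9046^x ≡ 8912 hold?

2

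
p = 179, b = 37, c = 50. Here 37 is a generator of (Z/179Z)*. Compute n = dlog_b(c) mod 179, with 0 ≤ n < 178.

Successive powers of 37 modulo 179:
  37^0=1  37^1=37  37^2=116  37^3=175  37^4=31  37^5=73
  37^6=16  37^7=55  37^8=66  37^9=115  37^10=138  37^11=94
  37^12=77  37^13=164  37^14=161  37^15=50
So 37^15 ≡ 50 (mod 179), giving n = 15.

15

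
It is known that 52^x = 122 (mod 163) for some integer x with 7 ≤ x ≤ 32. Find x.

Compute 52^7 mod 163 = 11, then multiply by 52 repeatedly:
  52^7=11  52^8=83  52^9=78  52^10=144  52^11=153
  52^12=132  52^13=18  52^14=121  52^15=98  52^16=43
  52^17=117  52^18=53  52^19=148  52^20=35  52^21=27
  52^22=100  52^23=147  52^24=146  52^25=94  52^26=161
  52^27=59  52^28=134  52^29=122
Found 122 at exponent 29.

29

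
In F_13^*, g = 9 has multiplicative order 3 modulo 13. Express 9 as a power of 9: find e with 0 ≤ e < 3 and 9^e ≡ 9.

Successive powers of 9 modulo 13:
  9^0=1  9^1=9
So 9^1 ≡ 9 (mod 13), giving e = 1.

1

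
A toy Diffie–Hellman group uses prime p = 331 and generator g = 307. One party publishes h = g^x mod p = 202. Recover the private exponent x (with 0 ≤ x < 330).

212

Baby-step giant-step with m = ceil(sqrt(330)) = 19.
Baby table (307^j mod 331 for j=0..18):
  0:1  1:307  2:245  3:78  4:114  5:243  6:126  7:286
  8:87  9:229  10:131  11:166  12:319  13:288  14:39  15:57
  16:287  17:63  18:143
Giant step factor: 307^(-19) ≡ 312 (mod 331).
Scan 202·312^i mod 331 for i = 0, 1, …:
  i=0: 202   i=1: 134   i=2: 102   i=3: 48
  i=4: 81   i=5: 116   i=6: 113   i=7: 170
  i=8: 80   i=9: 135   i=10: 83   i=11: 78
Match at i=11, j=3: x = 11·19 + 3 = 212.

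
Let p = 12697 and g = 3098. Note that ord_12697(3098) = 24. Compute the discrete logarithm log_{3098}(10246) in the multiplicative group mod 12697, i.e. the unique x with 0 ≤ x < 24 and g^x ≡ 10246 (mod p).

9

Successive powers of 3098 modulo 12697:
  3098^0=1  3098^1=3098  3098^2=11369  3098^3=12381  3098^4=11398  3098^5=647
  3098^6=10977  3098^7=4180  3098^8=11397  3098^9=10246
So 3098^9 ≡ 10246 (mod 12697), giving x = 9.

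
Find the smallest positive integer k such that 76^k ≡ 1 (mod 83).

82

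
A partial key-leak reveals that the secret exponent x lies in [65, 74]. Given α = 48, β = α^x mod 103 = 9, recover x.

Compute 48^65 mod 103 = 5, then multiply by 48 repeatedly:
  48^65=5  48^66=34  48^67=87  48^68=56  48^69=10
  48^70=68  48^71=71  48^72=9
Found 9 at exponent 72.

72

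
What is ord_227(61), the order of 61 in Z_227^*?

The order of 61 must divide p − 1 = 226 = 2 · 113.
Divisors: 1, 2, 113, 226.
Check each in increasing order: 61^1 ≡ 61;  61^2 ≡ 89;  61^113 ≡ 226;  61^226 ≡ 1.
Smallest exponent giving 1 is 226.

226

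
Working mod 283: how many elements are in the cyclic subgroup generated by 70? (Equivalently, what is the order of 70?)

The order of 70 must divide p − 1 = 282 = 2 · 3 · 47.
Divisors: 1, 2, 3, 6, 47, 94, 141, 282.
Check each in increasing order: 70^1 ≡ 70;  70^2 ≡ 89;  70^3 ≡ 4;  70^6 ≡ 16;  70^47 ≡ 44;  70^94 ≡ 238;  70^141 ≡ 1.
Smallest exponent giving 1 is 141.

141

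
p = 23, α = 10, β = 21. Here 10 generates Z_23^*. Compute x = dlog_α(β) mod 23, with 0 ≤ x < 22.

19

Successive powers of 10 modulo 23:
  10^0=1  10^1=10  10^2=8  10^3=11  10^4=18  10^5=19
  10^6=6  10^7=14  10^8=2  10^9=20  10^10=16  10^11=22
  10^12=13  10^13=15  10^14=12  10^15=5  10^16=4  10^17=17
  10^18=9  10^19=21
So 10^19 ≡ 21 (mod 23), giving x = 19.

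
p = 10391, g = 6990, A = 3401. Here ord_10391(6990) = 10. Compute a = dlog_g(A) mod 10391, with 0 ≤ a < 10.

Successive powers of 6990 modulo 10391:
  6990^0=1  6990^1=6990  6990^2=1618  6990^3=4412  6990^4=9783  6990^5=10390
  6990^6=3401
So 6990^6 ≡ 3401 (mod 10391), giving a = 6.

6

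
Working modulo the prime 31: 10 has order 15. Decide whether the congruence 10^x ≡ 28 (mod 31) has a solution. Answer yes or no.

yes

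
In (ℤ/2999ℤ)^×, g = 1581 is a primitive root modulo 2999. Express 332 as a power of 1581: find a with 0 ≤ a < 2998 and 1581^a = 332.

1149

Baby-step giant-step with m = ceil(sqrt(2998)) = 55.
Baby table (1581^j mod 2999 for j=0..54):
  0:1  1:1581  2:1394  3:2648  4:2883  5:2542  6:242  7:1729
  8:1460  9:2029  10:1918  11:369  12:1583  13:1557  14:2437  15:2181
  16:2310  17:2327  18:2213  19:1919  20:1950  21:2977  22:1206  23:2321
  24:1724  25:2552  26:1057  27:674  28:949  29:869  30:347  31:2789
  32:879  33:1162  34:1734  35:368  36:2  37:163  38:2788  39:2297
  40:2767  41:2085  42:484  43:459  44:2920  45:1059  46:837  47:738
  48:167  49:115  50:1875  51:1363  52:1621  53:1655  54:1427
Giant step factor: 1581^(-55) ≡ 2831 (mod 2999).
Scan 332·2831^i mod 2999 for i = 0, 1, …:
  i=0: 332   i=1: 1205   i=2: 1492   i=3: 1260
  i=4: 1249   i=5: 98   i=6: 1530   i=7: 874
  i=8: 119   i=9: 1001     …   i=19: 517
  i=20: 115
Match at i=20, j=49: a = 20·55 + 49 = 1149.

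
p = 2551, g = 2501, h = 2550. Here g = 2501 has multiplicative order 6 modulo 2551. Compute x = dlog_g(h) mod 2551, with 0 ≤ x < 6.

3

Successive powers of 2501 modulo 2551:
  2501^0=1  2501^1=2501  2501^2=2500  2501^3=2550
So 2501^3 ≡ 2550 (mod 2551), giving x = 3.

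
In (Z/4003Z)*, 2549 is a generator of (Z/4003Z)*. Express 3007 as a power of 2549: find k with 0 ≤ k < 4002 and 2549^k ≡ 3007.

910

Baby-step giant-step with m = ceil(sqrt(4002)) = 64.
Baby table (2549^j mod 4003 for j=0..63):
  0:1  1:2549  2:532  3:3054  4:2814  5:3513  6:3929  7:3518
  8:662  9:2175  10:3923  11:233  12:1473  13:3866  14:3051  15:3173
  16:1917  17:2773  18:3082  19:2132  20:2397  21:1375  22:2250  23:2954
  24:103  25:2352  26:2757  27:2328  28:1626  29:1569  30:384  31:2084
  32:135  33:3860  34:3769  35:3984  36:3608  37:1901  38:2019  39:2576
  40:1304  41:1406  42:1209  43:3434  44:2708  45:1520  46:3579  47:34
  48:2603  49:2076  50:3761  51:3607  52:3355  53:1487  54:3525  55:2493
  56:1896  57:1283  58:3919  59:2046  60:3348  61:3659  62:3804  63:1130
Giant step factor: 2549^(-64) ≡ 776 (mod 4003).
Scan 3007·776^i mod 4003 for i = 0, 1, …:
  i=0: 3007   i=1: 3686   i=2: 2194   i=3: 1269
  i=4: 6   i=5: 653   i=6: 2350   i=7: 2235
  i=8: 1061   i=9: 2721     …   i=13: 2805
  i=14: 3051
Match at i=14, j=14: k = 14·64 + 14 = 910.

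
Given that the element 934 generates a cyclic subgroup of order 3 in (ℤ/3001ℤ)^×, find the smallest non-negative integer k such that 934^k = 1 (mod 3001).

Successive powers of 934 modulo 3001:
  934^0=1
So 934^0 ≡ 1 (mod 3001), giving k = 0.

0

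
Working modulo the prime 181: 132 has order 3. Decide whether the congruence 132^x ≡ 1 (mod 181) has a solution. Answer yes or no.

1 ∈ ⟨132⟩ iff 1^3 ≡ 1 (mod 181), since |⟨132⟩| = 3.
1^3 mod 181 = 1.
Since 1 = 1, 1 lies in the subgroup.

yes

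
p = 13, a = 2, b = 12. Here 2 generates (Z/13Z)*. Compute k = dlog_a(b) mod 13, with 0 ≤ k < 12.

6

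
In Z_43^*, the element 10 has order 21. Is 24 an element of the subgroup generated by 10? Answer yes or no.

yes

24 ∈ ⟨10⟩ iff 24^21 ≡ 1 (mod 43), since |⟨10⟩| = 21.
24^21 mod 43 = 1.
Since 1 = 1, 24 lies in the subgroup.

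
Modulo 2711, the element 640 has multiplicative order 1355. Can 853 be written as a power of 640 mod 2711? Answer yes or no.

no

853 ∈ ⟨640⟩ iff 853^1355 ≡ 1 (mod 2711), since |⟨640⟩| = 1355.
853^1355 mod 2711 = 2710.
Since 2710 ≠ 1, 853 does not lie in the subgroup.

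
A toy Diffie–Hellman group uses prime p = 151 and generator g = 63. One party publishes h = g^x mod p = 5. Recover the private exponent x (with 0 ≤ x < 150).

28

Successive powers of 63 modulo 151:
  63^0=1  63^1=63  63^2=43  63^3=142  63^4=37  63^5=66
  63^6=81  63^7=120  63^8=10  63^9=26  63^10=128  63^11=61
  63^12=68  63^13=56  63^14=55  63^15=143  63^16=100  63^17=109
  63^18=72  63^19=6  63^20=76  63^21=107  63^22=97  63^23=71
  63^24=94  63^25=33  63^26=116  63^27=60  63^28=5
So 63^28 ≡ 5 (mod 151), giving x = 28.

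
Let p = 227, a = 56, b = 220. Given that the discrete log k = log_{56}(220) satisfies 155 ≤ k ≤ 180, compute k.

173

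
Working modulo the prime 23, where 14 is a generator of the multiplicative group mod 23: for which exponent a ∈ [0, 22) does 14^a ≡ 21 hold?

9

Successive powers of 14 modulo 23:
  14^0=1  14^1=14  14^2=12  14^3=7  14^4=6  14^5=15
  14^6=3  14^7=19  14^8=13  14^9=21
So 14^9 ≡ 21 (mod 23), giving a = 9.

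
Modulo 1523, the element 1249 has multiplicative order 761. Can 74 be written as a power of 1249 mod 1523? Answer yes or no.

yes

74 ∈ ⟨1249⟩ iff 74^761 ≡ 1 (mod 1523), since |⟨1249⟩| = 761.
74^761 mod 1523 = 1.
Since 1 = 1, 74 lies in the subgroup.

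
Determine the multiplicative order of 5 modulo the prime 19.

The order of 5 must divide p − 1 = 18 = 2 · 3^2.
Divisors: 1, 2, 3, 6, 9, 18.
Check each in increasing order: 5^1 ≡ 5;  5^2 ≡ 6;  5^3 ≡ 11;  5^6 ≡ 7;  5^9 ≡ 1.
Smallest exponent giving 1 is 9.

9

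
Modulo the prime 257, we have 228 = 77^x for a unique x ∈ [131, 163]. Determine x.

142

Compute 77^131 mod 257 = 156, then multiply by 77 repeatedly:
  77^131=156  77^132=190  77^133=238  77^134=79  77^135=172
  77^136=137  77^137=12  77^138=153  77^139=216  77^140=184
  77^141=33  77^142=228
Found 228 at exponent 142.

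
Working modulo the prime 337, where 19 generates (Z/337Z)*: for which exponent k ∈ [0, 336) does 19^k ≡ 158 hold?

208

Baby-step giant-step with m = ceil(sqrt(336)) = 19.
Baby table (19^j mod 337 for j=0..18):
  0:1  1:19  2:24  3:119  4:239  5:160  6:7  7:133
  8:168  9:159  10:325  11:109  12:49  13:257  14:165  15:102
  16:253  17:89  18:6
Giant step factor: 19^(-19) ≡ 68 (mod 337).
Scan 158·68^i mod 337 for i = 0, 1, …:
  i=0: 158   i=1: 297   i=2: 313   i=3: 53
  i=4: 234   i=5: 73   i=6: 246   i=7: 215
  i=8: 129   i=9: 10   i=10: 6
Match at i=10, j=18: k = 10·19 + 18 = 208.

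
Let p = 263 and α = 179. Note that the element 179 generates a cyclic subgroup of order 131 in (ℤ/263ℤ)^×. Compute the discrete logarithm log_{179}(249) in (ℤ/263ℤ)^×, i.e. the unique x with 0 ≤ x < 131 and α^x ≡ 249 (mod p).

Baby-step giant-step with m = ceil(sqrt(131)) = 12.
Baby table (179^j mod 263 for j=0..11):
  0:1  1:179  2:218  3:98  4:184  5:61  6:136  7:148
  8:192  9:178  10:39  11:143
Giant step factor: 179^(-12) ≡ 52 (mod 263).
Scan 249·52^i mod 263 for i = 0, 1, …:
  i=0: 249   i=1: 61
Match at i=1, j=5: x = 1·12 + 5 = 17.

17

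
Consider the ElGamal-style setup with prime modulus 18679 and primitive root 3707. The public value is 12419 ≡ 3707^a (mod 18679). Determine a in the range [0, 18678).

8174

Baby-step giant-step with m = ceil(sqrt(18678)) = 137.
Baby table (3707^j mod 18679 for j=0..136):
  0:1  1:3707  2:12784  3:1665  4:8085  5:9979  6:7733  7:12645
  8:9404  9:5614  10:2692  11:4658  12:7810  13:17899  14:3785  15:3066
  16:8830  17:7202  18:5523  19:1577  20:18091  21:5727  22:10645  23:10967
  24:9165  25:16233  26:10672  27:17661  28:18111  29:5151  30:4819  31:6909
  32:2754  33:10344  34:15900  35:9055  36:722  37:5357  38:2622  39:6674
  40:9522  41:13423  42:16884  43:14338  44:9211  45:18644  46:1008  47:856
  48:16441  49:15889  50:5636  51:9530  52:5721  53:7082  54:8979  55:17854
  56:5081  57:6835  58:8621  59:16957  60:4764  61:8493  62:9436  63:12164
  64:842  65:1901  66:5024  67:1005  68:8414  69:15447  70:10894  71:60
  72:16951  73:1201  74:6505  75:18125  76:1012  77:15684  78:11540  79:3870
  80:618  81:12088  82:17974  83:1625  84:9237  85:2952  86:15849  87:6788
  88:2503  89:13837  90:1225  91:2078  92:7398  93:3614  94:4255  95:8209
  96:2672  97:5234  98:13636  99:3278  100:10196  101:8955  102:3602  103:15808
  104:4233  105:1371  106:1609  107:5962  108:3877  109:7888  110:8181  111:10950
  112:2183  113:4374  114:1046  115:10969  116:16579  117:4443  118:14002  119:15152
  120:711  121:1938  122:11430  123:7038  124:13982  125:15728  126:6537  127:5996
  128:17841  129:12927  130:8754  131:5655  132:5247  133:5790  134:1359  135:13162
  136:1986
Giant step factor: 3707^(-137) ≡ 17120 (mod 18679).
Scan 12419·17120^i mod 18679 for i = 0, 1, …:
  i=0: 12419   i=1: 8902   i=2: 279   i=3: 13335
  i=4: 462   i=5: 8223   i=6: 12816   i=7: 6386
  i=8: 133   i=9: 16801     …   i=58: 10734
  i=59: 2078
Match at i=59, j=91: a = 59·137 + 91 = 8174.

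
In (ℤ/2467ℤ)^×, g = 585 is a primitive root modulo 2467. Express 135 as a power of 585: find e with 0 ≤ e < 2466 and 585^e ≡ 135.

Baby-step giant-step with m = ceil(sqrt(2466)) = 50.
Baby table (585^j mod 2467 for j=0..49):
  0:1  1:585  2:1779  3:2108  4:2147  5:292  6:597  7:1398
  8:1253  9:306  10:1386  11:1634  12:1161  13:760  14:540  15:124
  16:997  17:1033  18:2357  19:2259  20:1670  21:18  22:662  23:2418
  24:939  25:1641  26:322  27:878  28:494  29:351  30:574  31:278
  32:2275  33:1162  34:1345  35:2319  36:2232  37:677  38:1325  39:487
  40:1190  41:456  42:324  43:2048  44:1585  45:2100  46:2401  47:862
  48:1002  49:1491
Giant step factor: 585^(-50) ≡ 836 (mod 2467).
Scan 135·836^i mod 2467 for i = 0, 1, …:
  i=0: 135   i=1: 1845   i=2: 545   i=3: 1692
  i=4: 921   i=5: 252   i=6: 977   i=7: 195
  i=8: 198   i=9: 239     …   i=43: 314
  i=44: 1002
Match at i=44, j=48: e = 44·50 + 48 = 2248.

2248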